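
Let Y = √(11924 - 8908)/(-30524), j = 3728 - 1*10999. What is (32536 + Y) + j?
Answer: 25265 - √754/15262 ≈ 25265.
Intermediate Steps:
j = -7271 (j = 3728 - 10999 = -7271)
Y = -√754/15262 (Y = √3016*(-1/30524) = (2*√754)*(-1/30524) = -√754/15262 ≈ -0.0017992)
(32536 + Y) + j = (32536 - √754/15262) - 7271 = 25265 - √754/15262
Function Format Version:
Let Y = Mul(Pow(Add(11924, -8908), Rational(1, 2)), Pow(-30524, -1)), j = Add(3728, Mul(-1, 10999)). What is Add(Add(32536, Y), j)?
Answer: Add(25265, Mul(Rational(-1, 15262), Pow(754, Rational(1, 2)))) ≈ 25265.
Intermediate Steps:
j = -7271 (j = Add(3728, -10999) = -7271)
Y = Mul(Rational(-1, 15262), Pow(754, Rational(1, 2))) (Y = Mul(Pow(3016, Rational(1, 2)), Rational(-1, 30524)) = Mul(Mul(2, Pow(754, Rational(1, 2))), Rational(-1, 30524)) = Mul(Rational(-1, 15262), Pow(754, Rational(1, 2))) ≈ -0.0017992)
Add(Add(32536, Y), j) = Add(Add(32536, Mul(Rational(-1, 15262), Pow(754, Rational(1, 2)))), -7271) = Add(25265, Mul(Rational(-1, 15262), Pow(754, Rational(1, 2))))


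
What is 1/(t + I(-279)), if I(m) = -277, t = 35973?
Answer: 1/35696 ≈ 2.8014e-5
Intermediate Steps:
1/(t + I(-279)) = 1/(35973 - 277) = 1/35696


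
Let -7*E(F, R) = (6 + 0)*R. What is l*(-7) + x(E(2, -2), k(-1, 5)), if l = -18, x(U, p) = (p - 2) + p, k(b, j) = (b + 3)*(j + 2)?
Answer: 152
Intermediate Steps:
E(F, R) = -6*R/7 (E(F, R) = -(6 + 0)*R/7 = -6*R/7)
k(b, j) = (2 + j)*(3 + b) (k(b, j) = (3 + b)*(2 + j) = (2 + j)*(3 + b))
x(U, p) = -2 + 2*p (x(U, p) = (-2 + p) + p = -2 + 2*p)
l*(-7) + x(E(2, -2), k(-1, 5)) = -18*(-7) + (-2 + 2*(6 + 2*(-1) + 3*5 - 1*5)) = 126 + (-2 + 2*(6 - 2 + 15 - 5)) = 126 + (-2 + 2*14) = 126 + (-2 + 28) = 126 + 26 = 152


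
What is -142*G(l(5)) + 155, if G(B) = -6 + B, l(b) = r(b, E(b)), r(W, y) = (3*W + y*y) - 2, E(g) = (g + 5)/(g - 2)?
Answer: -21751/9 ≈ -2416.8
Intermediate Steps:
E(g) = (5 + g)/(-2 + g)
r(W, y) = -2 + y² + 3*W (r(W, y) = (3*W + y²) - 2 = (y² + 3*W) - 2 = -2 + y² + 3*W)
l(b) = -2 + 3*b + (5 + b)²/(-2 + b)² (l(b) = -2 + ((5 + b)/(-2 + b))² + 3*b = -2 + (5 + b)²/(-2 + b)² + 3*b = -2 + 3*b + (5 + b)²/(-2 + b)²)
-142*G(l(5)) + 155 = -142*(-6 + (-2 + 3*5 + (5 + 5)²/(-2 + 5)²)) + 155 = -142*(-6 + (-2 + 15 + 10²/3²)) + 155 = -142*(-6 + (-2 + 15 + (⅑)*100)) + 155 = -142*(-6 + (-2 + 15 + 100/9)) + 155 = -142*(-6 + 217/9) + 155 = -142*163/9 + 155 = -23146/9 + 155 = -21751/9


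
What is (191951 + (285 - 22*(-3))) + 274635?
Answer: 466937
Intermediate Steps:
(191951 + (285 - 22*(-3))) + 274635 = (191951 + (285 + 66)) + 274635 = (191951 + 351) + 274635 = 192302 + 274635 = 466937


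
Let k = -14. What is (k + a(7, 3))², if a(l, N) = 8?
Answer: 36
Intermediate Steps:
(k + a(7, 3))² = (-14 + 8)² = (-6)² = 36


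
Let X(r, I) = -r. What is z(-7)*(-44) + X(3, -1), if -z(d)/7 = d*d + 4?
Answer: 16321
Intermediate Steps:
z(d) = -28 - 7*d² (z(d) = -7*(d*d + 4) = -7*(d² + 4) = -7*(4 + d²) = -28 - 7*d²)
z(-7)*(-44) + X(3, -1) = (-28 - 7*(-7)²)*(-44) - 1*3 = (-28 - 7*49)*(-44) - 3 = (-28 - 343)*(-44) - 3 = -371*(-44) - 3 = 16324 - 3 = 16321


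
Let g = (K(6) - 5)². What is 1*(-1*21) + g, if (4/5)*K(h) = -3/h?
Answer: 681/64 ≈ 10.641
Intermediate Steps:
K(h) = -15/(4*h) (K(h) = 5*(-3/h)/4 = -15/(4*h))
g = 2025/64 (g = (-15/4/6 - 5)² = (-15/4*⅙ - 5)² = (-5/8 - 5)² = (-45/8)² = 2025/64 ≈ 31.641)
1*(-1*21) + g = 1*(-1*21) + 2025/64 = 1*(-21) + 2025/64 = -21 + 2025/64 = 681/64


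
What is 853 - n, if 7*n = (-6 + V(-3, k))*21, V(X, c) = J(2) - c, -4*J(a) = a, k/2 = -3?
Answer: 1709/2 ≈ 854.50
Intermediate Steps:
k = -6 (k = 2*(-3) = -6)
J(a) = -a/4
V(X, c) = -1/2 - c (V(X, c) = -1/4*2 - c = -1/2 - c)
n = -3/2 (n = ((-6 + (-1/2 - 1*(-6)))*21)/7 = ((-6 + (-1/2 + 6))*21)/7 = ((-6 + 11/2)*21)/7 = (-1/2*21)/7 = (1/7)*(-21/2) = -3/2 ≈ -1.5000)
853 - n = 853 - 1*(-3/2) = 853 + 3/2 = 1709/2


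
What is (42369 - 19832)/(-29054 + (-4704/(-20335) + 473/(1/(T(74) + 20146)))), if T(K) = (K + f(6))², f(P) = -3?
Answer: 9352855/4932024851 ≈ 0.0018964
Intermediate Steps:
T(K) = (-3 + K)² (T(K) = (K - 3)² = (-3 + K)²)
(42369 - 19832)/(-29054 + (-4704/(-20335) + 473/(1/(T(74) + 20146)))) = (42369 - 19832)/(-29054 + (-4704/(-20335) + 473/(1/((-3 + 74)² + 20146)))) = 22537/(-29054 + (-4704*(-1/20335) + 473/(1/(71² + 20146)))) = 22537/(-29054 + (96/415 + 473/(1/(5041 + 20146)))) = 22537/(-29054 + (96/415 + 473/(1/25187))) = 22537/(-29054 + (96/415 + 473*25187)) = 22537/(-29054 + (96/415 + 11913451)) = 22537/(-29054 + 4944082261/415) = 22537/(4932024851/415) = 22537*(415/4932024851) = 9352855/4932024851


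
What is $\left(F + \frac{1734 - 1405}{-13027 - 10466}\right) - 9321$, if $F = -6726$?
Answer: $- \frac{376992500}{23493} \approx -16047.0$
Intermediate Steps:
$\left(F + \frac{1734 - 1405}{-13027 - 10466}\right) - 9321 = \left(-6726 + \frac{1734 - 1405}{-13027 - 10466}\right) - 9321 = \left(-6726 + \frac{329}{-23493}\right) - 9321 = \left(-6726 + 329 \left(- \frac{1}{23493}\right)\right) - 9321 = \left(-6726 - \frac{329}{23493}\right) - 9321 = - \frac{158014247}{23493} - 9321 = - \frac{376992500}{23493}$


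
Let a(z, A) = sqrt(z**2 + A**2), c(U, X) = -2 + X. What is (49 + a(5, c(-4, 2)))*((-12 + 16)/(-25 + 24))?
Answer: -216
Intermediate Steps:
a(z, A) = sqrt(A**2 + z**2)
(49 + a(5, c(-4, 2)))*((-12 + 16)/(-25 + 24)) = (49 + sqrt((-2 + 2)**2 + 5**2))*((-12 + 16)/(-25 + 24)) = (49 + sqrt(0**2 + 25))*(4/(-1)) = (49 + sqrt(0 + 25))*(4*(-1)) = (49 + sqrt(25))*(-4) = (49 + 5)*(-4) = 54*(-4) = -216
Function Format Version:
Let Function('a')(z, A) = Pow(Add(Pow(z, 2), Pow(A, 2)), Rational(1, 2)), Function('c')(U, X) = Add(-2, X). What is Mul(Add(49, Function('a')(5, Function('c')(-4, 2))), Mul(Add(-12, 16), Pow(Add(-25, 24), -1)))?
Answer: -216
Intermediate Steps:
Function('a')(z, A) = Pow(Add(Pow(A, 2), Pow(z, 2)), Rational(1, 2))
Mul(Add(49, Function('a')(5, Function('c')(-4, 2))), Mul(Add(-12, 16), Pow(Add(-25, 24), -1))) = Mul(Add(49, Pow(Add(Pow(Add(-2, 2), 2), Pow(5, 2)), Rational(1, 2))), Mul(Add(-12, 16), Pow(Add(-25, 24), -1))) = Mul(Add(49, Pow(Add(Pow(0, 2), 25), Rational(1, 2))), Mul(4, Pow(-1, -1))) = Mul(Add(49, Pow(Add(0, 25), Rational(1, 2))), Mul(4, -1)) = Mul(Add(49, Pow(25, Rational(1, 2))), -4) = Mul(Add(49, 5), -4) = Mul(54, -4) = -216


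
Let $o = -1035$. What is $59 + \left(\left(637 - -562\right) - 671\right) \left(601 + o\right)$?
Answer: $-229093$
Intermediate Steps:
$59 + \left(\left(637 - -562\right) - 671\right) \left(601 + o\right) = 59 + \left(\left(637 - -562\right) - 671\right) \left(601 - 1035\right) = 59 + \left(\left(637 + 562\right) - 671\right) \left(-434\right) = 59 + \left(1199 - 671\right) \left(-434\right) = 59 + 528 \left(-434\right) = 59 - 229152 = -229093$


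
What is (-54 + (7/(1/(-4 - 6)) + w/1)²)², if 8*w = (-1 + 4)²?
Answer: 90087021025/4096 ≈ 2.1994e+7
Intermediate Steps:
w = 9/8 (w = (-1 + 4)²/8 = (⅛)*3² = (⅛)*9 = 9/8 ≈ 1.1250)
(-54 + (7/(1/(-4 - 6)) + w/1)²)² = (-54 + (7/(1/(-4 - 6)) + (9/8)/1)²)² = (-54 + (7/(1/(-10)) + (9/8)*1)²)² = (-54 + (7/(-⅒) + 9/8)²)² = (-54 + (7*(-10) + 9/8)²)² = (-54 + (-70 + 9/8)²)² = (-54 + (-551/8)²)² = (-54 + 303601/64)² = (300145/64)² = 90087021025/4096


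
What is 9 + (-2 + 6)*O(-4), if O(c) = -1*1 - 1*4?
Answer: -11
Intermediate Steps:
O(c) = -5 (O(c) = -1 - 4 = -5)
9 + (-2 + 6)*O(-4) = 9 + (-2 + 6)*(-5) = 9 + 4*(-5) = 9 - 20 = -11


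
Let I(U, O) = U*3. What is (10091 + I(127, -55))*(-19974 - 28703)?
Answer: -509745544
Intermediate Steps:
I(U, O) = 3*U
(10091 + I(127, -55))*(-19974 - 28703) = (10091 + 3*127)*(-19974 - 28703) = (10091 + 381)*(-48677) = 10472*(-48677) = -509745544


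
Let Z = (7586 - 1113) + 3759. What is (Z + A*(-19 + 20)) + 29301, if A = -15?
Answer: 39518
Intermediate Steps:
Z = 10232 (Z = 6473 + 3759 = 10232)
(Z + A*(-19 + 20)) + 29301 = (10232 - 15*(-19 + 20)) + 29301 = (10232 - 15*1) + 29301 = (10232 - 15) + 29301 = 10217 + 29301 = 39518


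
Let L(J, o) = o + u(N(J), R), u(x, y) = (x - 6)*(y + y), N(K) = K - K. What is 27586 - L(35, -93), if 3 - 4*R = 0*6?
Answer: 27688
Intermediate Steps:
N(K) = 0
R = ¾ (R = ¾ - 0*6 = ¾ - ¼*0 = ¾ + 0 = ¾ ≈ 0.75000)
u(x, y) = 2*y*(-6 + x) (u(x, y) = (-6 + x)*(2*y) = 2*y*(-6 + x))
L(J, o) = -9 + o (L(J, o) = o + 2*(¾)*(-6 + 0) = o + 2*(¾)*(-6) = o - 9 = -9 + o)
27586 - L(35, -93) = 27586 - (-9 - 93) = 27586 - 1*(-102) = 27586 + 102 = 27688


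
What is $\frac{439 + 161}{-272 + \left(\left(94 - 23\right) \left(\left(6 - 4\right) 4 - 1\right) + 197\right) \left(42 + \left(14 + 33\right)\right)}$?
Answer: $\frac{100}{10249} \approx 0.009757$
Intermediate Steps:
$\frac{439 + 161}{-272 + \left(\left(94 - 23\right) \left(\left(6 - 4\right) 4 - 1\right) + 197\right) \left(42 + \left(14 + 33\right)\right)} = \frac{600}{-272 + \left(71 \left(2 \cdot 4 - 1\right) + 197\right) \left(42 + 47\right)} = \frac{600}{-272 + \left(71 \left(8 - 1\right) + 197\right) 89} = \frac{600}{-272 + \left(71 \cdot 7 + 197\right) 89} = \frac{600}{-272 + \left(497 + 197\right) 89} = \frac{600}{-272 + 694 \cdot 89} = \frac{600}{-272 + 61766} = \frac{600}{61494} = 600 \cdot \frac{1}{61494} = \frac{100}{10249}$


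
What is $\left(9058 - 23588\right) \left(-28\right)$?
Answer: $406840$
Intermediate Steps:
$\left(9058 - 23588\right) \left(-28\right) = \left(-14530\right) \left(-28\right) = 406840$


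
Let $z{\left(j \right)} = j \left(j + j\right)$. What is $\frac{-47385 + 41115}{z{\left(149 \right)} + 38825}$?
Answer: $- \frac{6270}{83227} \approx -0.075336$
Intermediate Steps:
$z{\left(j \right)} = 2 j^{2}$ ($z{\left(j \right)} = j 2 j = 2 j^{2}$)
$\frac{-47385 + 41115}{z{\left(149 \right)} + 38825} = \frac{-47385 + 41115}{2 \cdot 149^{2} + 38825} = - \frac{6270}{2 \cdot 22201 + 38825} = - \frac{6270}{44402 + 38825} = - \frac{6270}{83227}$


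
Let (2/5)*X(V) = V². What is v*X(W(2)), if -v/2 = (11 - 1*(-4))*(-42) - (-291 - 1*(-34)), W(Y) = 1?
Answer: 1865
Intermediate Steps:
v = 746 (v = -2*((11 - 1*(-4))*(-42) - (-291 - 1*(-34))) = -2*((11 + 4)*(-42) - (-291 + 34)) = -2*(15*(-42) - 1*(-257)) = -2*(-630 + 257) = -2*(-373) = 746)
X(V) = 5*V²/2
v*X(W(2)) = 746*((5/2)*1²) = 746*((5/2)*1) = 746*(5/2) = 1865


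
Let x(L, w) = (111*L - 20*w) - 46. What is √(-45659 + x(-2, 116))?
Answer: I*√48247 ≈ 219.65*I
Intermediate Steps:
x(L, w) = -46 - 20*w + 111*L (x(L, w) = (-20*w + 111*L) - 46 = -46 - 20*w + 111*L)
√(-45659 + x(-2, 116)) = √(-45659 + (-46 - 20*116 + 111*(-2))) = √(-45659 + (-46 - 2320 - 222)) = √(-45659 - 2588) = √(-48247) = I*√48247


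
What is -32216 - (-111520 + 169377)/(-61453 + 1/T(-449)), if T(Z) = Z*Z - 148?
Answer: -398818919690707/12379891208 ≈ -32215.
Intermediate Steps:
T(Z) = -148 + Z² (T(Z) = Z² - 148 = -148 + Z²)
-32216 - (-111520 + 169377)/(-61453 + 1/T(-449)) = -32216 - (-111520 + 169377)/(-61453 + 1/(-148 + (-449)²)) = -32216 - 57857/(-61453 + 1/(-148 + 201601)) = -32216 - 57857/(-61453 + 1/201453) = -32216 - 57857/(-12379891208/201453) = -32216 - 57857*(-201453)/12379891208 = -32216 - 1*(-11655466221/12379891208) = -32216 + 11655466221/12379891208 = -398818919690707/12379891208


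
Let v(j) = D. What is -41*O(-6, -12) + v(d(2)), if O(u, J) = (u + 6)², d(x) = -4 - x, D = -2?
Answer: -2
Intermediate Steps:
O(u, J) = (6 + u)²
v(j) = -2
-41*O(-6, -12) + v(d(2)) = -41*(6 - 6)² - 2 = -41*0² - 2 = -41*0 - 2 = 0 - 2 = -2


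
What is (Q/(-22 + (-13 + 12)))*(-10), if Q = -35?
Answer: -350/23 ≈ -15.217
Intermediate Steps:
(Q/(-22 + (-13 + 12)))*(-10) = -35/(-22 + (-13 + 12))*(-10) = -35/(-22 - 1)*(-10) = -35/(-23)*(-10) = -35*(-1/23)*(-10) = (35/23)*(-10) = -350/23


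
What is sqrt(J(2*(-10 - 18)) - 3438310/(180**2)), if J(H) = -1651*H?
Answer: sqrt(2992136090)/180 ≈ 303.89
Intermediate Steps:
sqrt(J(2*(-10 - 18)) - 3438310/(180**2)) = sqrt(-3302*(-10 - 18) - 3438310/(180**2)) = sqrt(-3302*(-28) - 3438310/32400) = sqrt(-1651*(-56) - 3438310*1/32400) = sqrt(92456 - 343831/3240) = sqrt(299213609/3240) = sqrt(2992136090)/180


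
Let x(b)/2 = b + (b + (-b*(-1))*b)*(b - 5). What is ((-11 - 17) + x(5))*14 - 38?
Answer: -290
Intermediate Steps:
x(b) = 2*b + 2*(-5 + b)*(b + b²) (x(b) = 2*(b + (b + (-b*(-1))*b)*(b - 5)) = 2*(b + (b + b*b)*(-5 + b)) = 2*(b + (b + b²)*(-5 + b)) = 2*(b + (-5 + b)*(b + b²)) = 2*b + 2*(-5 + b)*(b + b²))
((-11 - 17) + x(5))*14 - 38 = ((-11 - 17) + 2*5*(-4 + 5² - 4*5))*14 - 38 = (-28 + 2*5*(-4 + 25 - 20))*14 - 38 = (-28 + 2*5*1)*14 - 38 = (-28 + 10)*14 - 38 = -18*14 - 38 = -252 - 38 = -290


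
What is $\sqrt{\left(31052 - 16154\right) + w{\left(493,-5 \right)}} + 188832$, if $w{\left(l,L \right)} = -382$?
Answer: $188832 + 2 \sqrt{3629} \approx 1.8895 \cdot 10^{5}$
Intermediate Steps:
$\sqrt{\left(31052 - 16154\right) + w{\left(493,-5 \right)}} + 188832 = \sqrt{\left(31052 - 16154\right) - 382} + 188832 = \sqrt{14898 - 382} + 188832 = \sqrt{14516} + 188832 = 2 \sqrt{3629} + 188832 = 188832 + 2 \sqrt{3629}$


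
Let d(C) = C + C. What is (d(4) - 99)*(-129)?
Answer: 11739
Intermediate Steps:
d(C) = 2*C
(d(4) - 99)*(-129) = (2*4 - 99)*(-129) = (8 - 99)*(-129) = -91*(-129) = 11739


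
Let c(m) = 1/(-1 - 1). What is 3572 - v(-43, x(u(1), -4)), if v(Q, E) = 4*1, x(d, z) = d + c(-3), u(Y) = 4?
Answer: 3568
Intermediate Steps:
c(m) = -½ (c(m) = 1/(-2) = -½)
x(d, z) = -½ + d (x(d, z) = d - ½ = -½ + d)
v(Q, E) = 4
3572 - v(-43, x(u(1), -4)) = 3572 - 1*4 = 3572 - 4 = 3568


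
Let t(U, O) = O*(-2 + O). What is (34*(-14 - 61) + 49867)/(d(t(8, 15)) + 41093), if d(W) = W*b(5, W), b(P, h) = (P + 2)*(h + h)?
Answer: 47317/573443 ≈ 0.082514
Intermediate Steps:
b(P, h) = 2*h*(2 + P) (b(P, h) = (2 + P)*(2*h) = 2*h*(2 + P))
d(W) = 14*W² (d(W) = W*(2*W*(2 + 5)) = W*(2*W*7) = W*(14*W) = 14*W²)
(34*(-14 - 61) + 49867)/(d(t(8, 15)) + 41093) = (34*(-14 - 61) + 49867)/(14*(15*(-2 + 15))² + 41093) = (34*(-75) + 49867)/(14*(15*13)² + 41093) = (-2550 + 49867)/(14*195² + 41093) = 47317/(14*38025 + 41093) = 47317/(532350 + 41093) = 47317/573443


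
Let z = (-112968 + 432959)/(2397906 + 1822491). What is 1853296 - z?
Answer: 7821644558521/4220397 ≈ 1.8533e+6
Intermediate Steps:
z = 319991/4220397 ≈ 0.075820
1853296 - z = 1853296 - 1*319991/4220397 = 1853296 - 319991/4220397 = 7821644558521/4220397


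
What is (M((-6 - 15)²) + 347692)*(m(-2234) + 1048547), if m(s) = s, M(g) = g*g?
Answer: 567282658149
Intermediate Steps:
M(g) = g²
(M((-6 - 15)²) + 347692)*(m(-2234) + 1048547) = (((-6 - 15)²)² + 347692)*(-2234 + 1048547) = (((-21)²)² + 347692)*1046313 = (441² + 347692)*1046313 = (194481 + 347692)*1046313 = 542173*1046313 = 567282658149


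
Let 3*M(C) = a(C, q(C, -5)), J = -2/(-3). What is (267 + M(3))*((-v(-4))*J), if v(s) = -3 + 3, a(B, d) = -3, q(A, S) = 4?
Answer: 0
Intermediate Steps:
J = ⅔ (J = -2*(-⅓) = ⅔ ≈ 0.66667)
v(s) = 0
M(C) = -1 (M(C) = (⅓)*(-3) = -1)
(267 + M(3))*((-v(-4))*J) = (267 - 1)*(-1*0*(⅔)) = 266*(0*(⅔)) = 266*0 = 0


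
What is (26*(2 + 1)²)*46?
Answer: 10764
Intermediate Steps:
(26*(2 + 1)²)*46 = (26*3²)*46 = (26*9)*46 = 234*46 = 10764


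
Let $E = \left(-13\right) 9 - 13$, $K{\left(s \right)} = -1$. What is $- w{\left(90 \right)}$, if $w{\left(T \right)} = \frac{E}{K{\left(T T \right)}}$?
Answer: $-130$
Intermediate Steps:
$E = -130$ ($E = -117 - 13 = -130$)
$w{\left(T \right)} = 130$ ($w{\left(T \right)} = - \frac{130}{-1} = \left(-130\right) \left(-1\right) = 130$)
$- w{\left(90 \right)} = \left(-1\right) 130 = -130$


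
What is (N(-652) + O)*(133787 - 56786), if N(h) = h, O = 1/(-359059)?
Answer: -18026432219469/359059 ≈ -5.0205e+7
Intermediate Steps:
O = -1/359059 ≈ -2.7851e-6
(N(-652) + O)*(133787 - 56786) = (-652 - 1/359059)*(133787 - 56786) = -234106469/359059*77001 = -18026432219469/359059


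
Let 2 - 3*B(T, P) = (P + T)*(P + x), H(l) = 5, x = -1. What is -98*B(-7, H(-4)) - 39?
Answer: -1097/3 ≈ -365.67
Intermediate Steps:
B(T, P) = ⅔ - (-1 + P)*(P + T)/3 (B(T, P) = ⅔ - (P + T)*(P - 1)/3 = ⅔ - (P + T)*(-1 + P)/3 = ⅔ - (-1 + P)*(P + T)/3)
-98*B(-7, H(-4)) - 39 = -98*(⅔ - ⅓*5² + (⅓)*5 + (⅓)*(-7) - ⅓*5*(-7)) - 39 = -98*(⅔ - ⅓*25 + 5/3 - 7/3 + 35/3) - 39 = -98*(⅔ - 25/3 + 5/3 - 7/3 + 35/3) - 39 = -98*10/3 - 39 = -980/3 - 39 = -1097/3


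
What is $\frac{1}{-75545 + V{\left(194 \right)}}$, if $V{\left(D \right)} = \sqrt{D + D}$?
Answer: $- \frac{75545}{5707046637} - \frac{2 \sqrt{97}}{5707046637} \approx -1.3241 \cdot 10^{-5}$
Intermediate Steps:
$V{\left(D \right)} = \sqrt{2} \sqrt{D}$ ($V{\left(D \right)} = \sqrt{2 D} = \sqrt{2} \sqrt{D}$)
$\frac{1}{-75545 + V{\left(194 \right)}} = \frac{1}{-75545 + \sqrt{2} \sqrt{194}} = \frac{1}{-75545 + 2 \sqrt{97}}$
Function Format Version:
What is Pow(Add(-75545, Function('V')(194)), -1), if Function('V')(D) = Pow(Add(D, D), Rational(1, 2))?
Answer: Add(Rational(-75545, 5707046637), Mul(Rational(-2, 5707046637), Pow(97, Rational(1, 2)))) ≈ -1.3241e-5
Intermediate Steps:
Function('V')(D) = Mul(Pow(2, Rational(1, 2)), Pow(D, Rational(1, 2))) (Function('V')(D) = Pow(Mul(2, D), Rational(1, 2)) = Mul(Pow(2, Rational(1, 2)), Pow(D, Rational(1, 2))))
Pow(Add(-75545, Function('V')(194)), -1) = Pow(Add(-75545, Mul(Pow(2, Rational(1, 2)), Pow(194, Rational(1, 2)))), -1) = Pow(Add(-75545, Mul(2, Pow(97, Rational(1, 2)))), -1)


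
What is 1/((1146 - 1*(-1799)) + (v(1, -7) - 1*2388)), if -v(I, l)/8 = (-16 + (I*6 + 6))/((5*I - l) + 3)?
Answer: 15/8387 ≈ 0.0017885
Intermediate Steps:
v(I, l) = -8*(-10 + 6*I)/(3 - l + 5*I) (v(I, l) = -8*(-16 + (I*6 + 6))/((5*I - l) + 3) = -8*(-16 + (6*I + 6))/((-l + 5*I) + 3) = -8*(-16 + (6 + 6*I))/(3 - l + 5*I) = -8*(-10 + 6*I)/(3 - l + 5*I))
1/((1146 - 1*(-1799)) + (v(1, -7) - 1*2388)) = 1/((1146 - 1*(-1799)) + (16*(5 - 3*1)/(3 - 1*(-7) + 5*1) - 1*2388)) = 1/((1146 + 1799) + (16*(5 - 3)/(3 + 7 + 5) - 2388)) = 1/(2945 + (16*2/15 - 2388)) = 1/(2945 + (16*(1/15)*2 - 2388)) = 1/(2945 + (32/15 - 2388)) = 1/(2945 - 35788/15) = 1/(8387/15) = 15/8387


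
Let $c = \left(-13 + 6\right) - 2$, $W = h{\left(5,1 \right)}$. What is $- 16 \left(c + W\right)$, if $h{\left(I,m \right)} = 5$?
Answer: $64$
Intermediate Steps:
$W = 5$
$c = -9$ ($c = -7 - 2 = -9$)
$- 16 \left(c + W\right) = - 16 \left(-9 + 5\right) = \left(-16\right) \left(-4\right) = 64$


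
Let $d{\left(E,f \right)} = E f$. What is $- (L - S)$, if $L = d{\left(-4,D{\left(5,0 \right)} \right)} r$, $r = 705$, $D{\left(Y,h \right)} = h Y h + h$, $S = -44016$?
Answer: $-44016$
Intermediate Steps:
$D{\left(Y,h \right)} = h + Y h^{2}$ ($D{\left(Y,h \right)} = Y h h + h = Y h^{2} + h = h + Y h^{2}$)
$L = 0$ ($L = - 4 \cdot 0 \left(1 + 5 \cdot 0\right) 705 = - 4 \cdot 0 \left(1 + 0\right) 705 = - 4 \cdot 0 \cdot 1 \cdot 705 = \left(-4\right) 0 \cdot 705 = 0 \cdot 705 = 0$)
$- (L - S) = - (0 - -44016) = - (0 + 44016) = \left(-1\right) 44016 = -44016$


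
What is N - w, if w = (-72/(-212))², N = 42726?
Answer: 120017010/2809 ≈ 42726.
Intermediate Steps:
w = 324/2809 (w = (-72*(-1/212))² = (18/53)² = 324/2809 ≈ 0.11534)
N - w = 42726 - 1*324/2809 = 42726 - 324/2809 = 120017010/2809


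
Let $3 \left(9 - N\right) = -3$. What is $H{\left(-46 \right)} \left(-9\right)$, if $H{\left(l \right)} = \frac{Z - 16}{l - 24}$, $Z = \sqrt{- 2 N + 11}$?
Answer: $- \frac{72}{35} + \frac{27 i}{70} \approx -2.0571 + 0.38571 i$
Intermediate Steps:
$N = 10$ ($N = 9 - -1 = 9 + 1 = 10$)
$Z = 3 i$ ($Z = \sqrt{\left(-2\right) 10 + 11} = \sqrt{-20 + 11} = \sqrt{-9} = 3 i \approx 3.0 i$)
$H{\left(l \right)} = \frac{-16 + 3 i}{-24 + l}$ ($H{\left(l \right)} = \frac{3 i - 16}{l - 24} = \frac{-16 + 3 i}{-24 + l}$)
$H{\left(-46 \right)} \left(-9\right) = \frac{-16 + 3 i}{-24 - 46} \left(-9\right) = \frac{-16 + 3 i}{-70} \left(-9\right) = - \frac{-16 + 3 i}{70} \left(-9\right) = \left(\frac{8}{35} - \frac{3 i}{70}\right) \left(-9\right) = - \frac{72}{35} + \frac{27 i}{70}$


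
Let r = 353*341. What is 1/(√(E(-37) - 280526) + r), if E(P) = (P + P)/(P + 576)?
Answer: 64881047/7810077474119 - 14*I*√415809867/7810077474119 ≈ 8.3074e-6 - 3.6553e-8*I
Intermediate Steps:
E(P) = 2*P/(576 + P) (E(P) = (2*P)/(576 + P) = 2*P/(576 + P))
r = 120373
1/(√(E(-37) - 280526) + r) = 1/(√(2*(-37)/(576 - 37) - 280526) + 120373) = 1/(√(2*(-37)/539 - 280526) + 120373) = 1/(√(2*(-37)*(1/539) - 280526) + 120373) = 1/(√(-74/539 - 280526) + 120373) = 1/(√(-151203588/539) + 120373) = 1/(2*I*√415809867/77 + 120373) = 1/(120373 + 2*I*√415809867/77)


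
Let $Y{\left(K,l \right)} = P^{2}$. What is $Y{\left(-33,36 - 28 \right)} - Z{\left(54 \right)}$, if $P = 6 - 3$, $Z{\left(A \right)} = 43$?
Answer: $-34$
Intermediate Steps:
$P = 3$
$Y{\left(K,l \right)} = 9$ ($Y{\left(K,l \right)} = 3^{2} = 9$)
$Y{\left(-33,36 - 28 \right)} - Z{\left(54 \right)} = 9 - 43 = -34$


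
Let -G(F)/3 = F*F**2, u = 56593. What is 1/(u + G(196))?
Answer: -1/22532015 ≈ -4.4381e-8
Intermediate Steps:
G(F) = -3*F**3 (G(F) = -3*F*F**2 = -3*F**3)
1/(u + G(196)) = 1/(56593 - 3*196**3) = 1/(56593 - 3*7529536) = 1/(56593 - 22588608) = 1/(-22532015) = -1/22532015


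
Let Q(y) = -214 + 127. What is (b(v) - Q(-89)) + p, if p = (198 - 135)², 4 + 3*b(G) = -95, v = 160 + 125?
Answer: 4023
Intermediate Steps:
v = 285
b(G) = -33 (b(G) = -4/3 + (⅓)*(-95) = -4/3 - 95/3 = -33)
Q(y) = -87
p = 3969 (p = 63² = 3969)
(b(v) - Q(-89)) + p = (-33 - 1*(-87)) + 3969 = (-33 + 87) + 3969 = 54 + 3969 = 4023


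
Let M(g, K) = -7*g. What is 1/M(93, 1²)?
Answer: -1/651 ≈ -0.0015361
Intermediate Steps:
1/M(93, 1²) = 1/(-7*93) = 1/(-651) = -1/651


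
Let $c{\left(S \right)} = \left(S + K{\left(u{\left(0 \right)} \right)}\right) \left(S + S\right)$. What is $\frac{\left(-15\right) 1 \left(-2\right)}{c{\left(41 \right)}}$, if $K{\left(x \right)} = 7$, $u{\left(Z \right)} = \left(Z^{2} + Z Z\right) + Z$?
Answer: $\frac{5}{656} \approx 0.007622$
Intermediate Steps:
$u{\left(Z \right)} = Z + 2 Z^{2}$ ($u{\left(Z \right)} = \left(Z^{2} + Z^{2}\right) + Z = 2 Z^{2} + Z = Z + 2 Z^{2}$)
$c{\left(S \right)} = 2 S \left(7 + S\right)$ ($c{\left(S \right)} = \left(S + 7\right) \left(S + S\right) = \left(7 + S\right) 2 S = 2 S \left(7 + S\right)$)
$\frac{\left(-15\right) 1 \left(-2\right)}{c{\left(41 \right)}} = \frac{\left(-15\right) 1 \left(-2\right)}{2 \cdot 41 \left(7 + 41\right)} = \frac{\left(-15\right) \left(-2\right)}{2 \cdot 41 \cdot 48} = \frac{30}{3936} = 30 \cdot \frac{1}{3936} = \frac{5}{656}$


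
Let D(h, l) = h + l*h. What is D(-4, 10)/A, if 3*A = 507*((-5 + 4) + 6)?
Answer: -44/845 ≈ -0.052071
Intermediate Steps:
D(h, l) = h + h*l
A = 845 (A = (507*((-5 + 4) + 6))/3 = (507*(-1 + 6))/3 = (507*5)/3 = (1/3)*2535 = 845)
D(-4, 10)/A = -4*(1 + 10)/845 = -4*11*(1/845) = -44*1/845 = -44/845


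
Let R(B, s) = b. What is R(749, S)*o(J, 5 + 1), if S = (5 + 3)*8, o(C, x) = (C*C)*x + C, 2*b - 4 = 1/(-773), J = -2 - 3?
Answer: 448195/1546 ≈ 289.91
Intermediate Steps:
J = -5
b = 3091/1546 (b = 2 + (½)/(-773) = 2 + (½)*(-1/773) = 2 - 1/1546 = 3091/1546 ≈ 1.9994)
o(C, x) = C + x*C² (o(C, x) = C²*x + C = x*C² + C = C + x*C²)
S = 64 (S = 8*8 = 64)
R(B, s) = 3091/1546
R(749, S)*o(J, 5 + 1) = 3091*(-5*(1 - 5*(5 + 1)))/1546 = 3091*(-5*(1 - 5*6))/1546 = 3091*(-5*(1 - 30))/1546 = 3091*(-5*(-29))/1546 = (3091/1546)*145 = 448195/1546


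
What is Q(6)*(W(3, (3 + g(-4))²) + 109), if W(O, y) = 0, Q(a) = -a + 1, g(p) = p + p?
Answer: -545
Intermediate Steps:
g(p) = 2*p
Q(a) = 1 - a
Q(6)*(W(3, (3 + g(-4))²) + 109) = (1 - 1*6)*(0 + 109) = (1 - 6)*109 = -5*109 = -545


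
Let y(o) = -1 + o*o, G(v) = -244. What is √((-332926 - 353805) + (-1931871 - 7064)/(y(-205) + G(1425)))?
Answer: I*√11988169416047/4178 ≈ 828.72*I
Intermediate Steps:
y(o) = -1 + o²
√((-332926 - 353805) + (-1931871 - 7064)/(y(-205) + G(1425))) = √((-332926 - 353805) + (-1931871 - 7064)/((-1 + (-205)²) - 244)) = √(-686731 - 1938935/((-1 + 42025) - 244)) = √(-686731 - 1938935/(42024 - 244)) = √(-686731 - 1938935/41780) = √(-686731 - 1938935*1/41780) = √(-686731 - 387787/8356) = √(-5738712023/8356) = I*√11988169416047/4178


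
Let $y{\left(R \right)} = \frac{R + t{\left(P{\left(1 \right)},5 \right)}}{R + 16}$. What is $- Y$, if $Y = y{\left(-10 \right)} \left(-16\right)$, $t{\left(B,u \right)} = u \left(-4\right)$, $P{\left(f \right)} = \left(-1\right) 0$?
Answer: $-80$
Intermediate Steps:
$P{\left(f \right)} = 0$
$t{\left(B,u \right)} = - 4 u$
$y{\left(R \right)} = \frac{-20 + R}{16 + R}$ ($y{\left(R \right)} = \frac{R - 20}{R + 16} = \frac{R - 20}{16 + R} = \frac{-20 + R}{16 + R}$)
$Y = 80$ ($Y = \frac{-20 - 10}{16 - 10} \left(-16\right) = \frac{1}{6} \left(-30\right) \left(-16\right) = \left(-5\right) \left(-16\right) = 80$)
$- Y = \left(-1\right) 80 = -80$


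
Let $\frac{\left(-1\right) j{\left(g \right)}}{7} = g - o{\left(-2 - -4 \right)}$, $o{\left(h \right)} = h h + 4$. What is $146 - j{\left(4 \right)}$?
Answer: $118$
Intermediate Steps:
$o{\left(h \right)} = 4 + h^{2}$ ($o{\left(h \right)} = h^{2} + 4 = 4 + h^{2}$)
$j{\left(g \right)} = 56 - 7 g$ ($j{\left(g \right)} = - 7 \left(g - \left(4 + \left(-2 - -4\right)^{2}\right)\right) = - 7 \left(g - \left(4 + \left(-2 + 4\right)^{2}\right)\right) = - 7 \left(g - \left(4 + 2^{2}\right)\right) = - 7 \left(g - \left(4 + 4\right)\right) = - 7 \left(g - 8\right) = - 7 \left(-8 + g\right) = 56 - 7 g$)
$146 - j{\left(4 \right)} = 146 - \left(56 - 28\right) = 146 - 28 = 118$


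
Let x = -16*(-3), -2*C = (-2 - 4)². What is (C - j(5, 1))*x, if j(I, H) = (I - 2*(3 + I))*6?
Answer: 2304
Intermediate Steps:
j(I, H) = -36 - 6*I (j(I, H) = (I + (-6 - 2*I))*6 = (-6 - I)*6 = -36 - 6*I)
C = -18 (C = -(-2 - 4)²/2 = -½*(-6)² = -½*36 = -18)
x = 48
(C - j(5, 1))*x = (-18 - (-36 - 6*5))*48 = (-18 - (-36 - 30))*48 = (-18 - 1*(-66))*48 = (-18 + 66)*48 = 48*48 = 2304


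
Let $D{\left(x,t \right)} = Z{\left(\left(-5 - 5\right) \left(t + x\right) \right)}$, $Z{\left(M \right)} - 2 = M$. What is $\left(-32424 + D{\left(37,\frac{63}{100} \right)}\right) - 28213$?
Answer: $- \frac{610113}{10} \approx -61011.0$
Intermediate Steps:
$Z{\left(M \right)} = 2 + M$
$D{\left(x,t \right)} = 2 - 10 t - 10 x$ ($D{\left(x,t \right)} = 2 + \left(-5 - 5\right) \left(t + x\right) = 2 - 10 \left(t + x\right) = 2 - \left(10 t + 10 x\right) = 2 - 10 t - 10 x$)
$\left(-32424 + D{\left(37,\frac{63}{100} \right)}\right) - 28213 = \left(-32424 - \left(368 + 10 \cdot 63 \cdot \frac{1}{100}\right)\right) - 28213 = \left(-32424 - \frac{3743}{10}\right) - 28213 = - \frac{327983}{10} - 28213 = - \frac{610113}{10}$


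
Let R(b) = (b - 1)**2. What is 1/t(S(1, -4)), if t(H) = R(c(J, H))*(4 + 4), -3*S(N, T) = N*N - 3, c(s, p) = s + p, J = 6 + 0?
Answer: 9/2312 ≈ 0.0038927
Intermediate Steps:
J = 6
c(s, p) = p + s
R(b) = (-1 + b)**2
S(N, T) = 1 - N**2/3 (S(N, T) = -(N*N - 3)/3 = -(N**2 - 3)/3 = -(-3 + N**2)/3 = 1 - N**2/3)
t(H) = 8*(5 + H)**2 (t(H) = (-1 + (H + 6))**2*(4 + 4) = (-1 + (6 + H))**2*8 = (5 + H)**2*8 = 8*(5 + H)**2)
1/t(S(1, -4)) = 1/(8*(5 + (1 - 1/3*1**2))**2) = 1/(8*(5 + (1 - 1/3*1))**2) = 1/(8*(5 + (1 - 1/3))**2) = 1/(8*(5 + 2/3)**2) = 1/(8*(17/3)**2) = 1/(8*(289/9)) = 1/(2312/9) = 9/2312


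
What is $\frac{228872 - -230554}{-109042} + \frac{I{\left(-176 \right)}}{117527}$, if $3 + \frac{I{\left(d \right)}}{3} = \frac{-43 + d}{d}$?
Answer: $- \frac{4751606977143}{1127753363792} \approx -4.2133$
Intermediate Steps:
$I{\left(d \right)} = -9 + \frac{3 \left(-43 + d\right)}{d}$ ($I{\left(d \right)} = -9 + 3 \frac{-43 + d}{d} = -9 + \frac{3 \left(-43 + d\right)}{d}$)
$\frac{228872 - -230554}{-109042} + \frac{I{\left(-176 \right)}}{117527} = \frac{228872 - -230554}{-109042} + \frac{-6 - \frac{129}{-176}}{117527} = \left(228872 + 230554\right) \left(- \frac{1}{109042}\right) + \left(-6 - - \frac{129}{176}\right) \frac{1}{117527} = 459426 \left(- \frac{1}{109042}\right) + \left(-6 + \frac{129}{176}\right) \frac{1}{117527} = - \frac{229713}{54521} - \frac{927}{20684752} = - \frac{4751606977143}{1127753363792}$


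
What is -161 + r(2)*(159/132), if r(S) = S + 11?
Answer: -6395/44 ≈ -145.34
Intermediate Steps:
r(S) = 11 + S
-161 + r(2)*(159/132) = -161 + (11 + 2)*(159/132) = -161 + 13*(159*(1/132)) = -161 + 13*(53/44) = -161 + 689/44 = -6395/44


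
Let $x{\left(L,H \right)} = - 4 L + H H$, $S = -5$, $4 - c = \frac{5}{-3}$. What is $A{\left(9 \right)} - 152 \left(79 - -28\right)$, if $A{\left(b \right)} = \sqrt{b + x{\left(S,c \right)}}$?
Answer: $-16264 + \frac{5 \sqrt{22}}{3} \approx -16256.0$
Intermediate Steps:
$c = \frac{17}{3}$ ($c = 4 - \frac{5}{-3} = 4 - 5 \left(- \frac{1}{3}\right) = 4 - - \frac{5}{3} = 4 + \frac{5}{3} = \frac{17}{3} \approx 5.6667$)
$x{\left(L,H \right)} = H^{2} - 4 L$ ($x{\left(L,H \right)} = - 4 L + H^{2} = H^{2} - 4 L$)
$A{\left(b \right)} = \sqrt{\frac{469}{9} + b}$ ($A{\left(b \right)} = \sqrt{b - \left(-20 - \left(\frac{17}{3}\right)^{2}\right)} = \sqrt{b + \left(\frac{289}{9} + 20\right)} = \sqrt{b + \frac{469}{9}} = \sqrt{\frac{469}{9} + b}$)
$A{\left(9 \right)} - 152 \left(79 - -28\right) = \frac{\sqrt{469 + 9 \cdot 9}}{3} - 152 \left(79 - -28\right) = \frac{\sqrt{469 + 81}}{3} - 152 \left(79 + 28\right) = \frac{\sqrt{550}}{3} - 16264 = \frac{5 \sqrt{22}}{3} - 16264 = -16264 + \frac{5 \sqrt{22}}{3}$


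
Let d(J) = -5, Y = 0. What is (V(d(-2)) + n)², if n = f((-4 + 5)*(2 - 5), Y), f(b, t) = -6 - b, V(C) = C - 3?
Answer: 121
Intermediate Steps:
V(C) = -3 + C
n = -3 (n = -6 - (-4 + 5)*(2 - 5) = -6 - (-3) = -6 - 1*(-3) = -6 + 3 = -3)
(V(d(-2)) + n)² = ((-3 - 5) - 3)² = (-8 - 3)² = (-11)² = 121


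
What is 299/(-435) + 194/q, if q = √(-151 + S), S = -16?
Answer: -299/435 - 194*I*√167/167 ≈ -0.68736 - 15.012*I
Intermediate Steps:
q = I*√167 (q = √(-151 - 16) = √(-167) = I*√167 ≈ 12.923*I)
299/(-435) + 194/q = 299/(-435) + 194/((I*√167)) = 299*(-1/435) + 194*(-I*√167/167) = -299/435 - 194*I*√167/167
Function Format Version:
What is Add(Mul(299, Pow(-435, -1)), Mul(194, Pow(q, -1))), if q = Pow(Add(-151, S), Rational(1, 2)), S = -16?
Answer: Add(Rational(-299, 435), Mul(Rational(-194, 167), I, Pow(167, Rational(1, 2)))) ≈ Add(-0.68736, Mul(-15.012, I))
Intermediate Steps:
q = Mul(I, Pow(167, Rational(1, 2))) (q = Pow(Add(-151, -16), Rational(1, 2)) = Pow(-167, Rational(1, 2)) = Mul(I, Pow(167, Rational(1, 2))) ≈ Mul(12.923, I))
Add(Mul(299, Pow(-435, -1)), Mul(194, Pow(q, -1))) = Add(Mul(299, Pow(-435, -1)), Mul(194, Pow(Mul(I, Pow(167, Rational(1, 2))), -1))) = Add(Mul(299, Rational(-1, 435)), Mul(194, Mul(Rational(-1, 167), I, Pow(167, Rational(1, 2))))) = Add(Rational(-299, 435), Mul(Rational(-194, 167), I, Pow(167, Rational(1, 2))))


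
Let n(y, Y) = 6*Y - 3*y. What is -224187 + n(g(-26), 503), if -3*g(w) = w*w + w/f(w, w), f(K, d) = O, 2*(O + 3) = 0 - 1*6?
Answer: -661466/3 ≈ -2.2049e+5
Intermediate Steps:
O = -6 (O = -3 + (0 - 1*6)/2 = -3 + (0 - 6)/2 = -3 + (½)*(-6) = -3 - 3 = -6)
f(K, d) = -6
g(w) = -w²/3 + w/18 (g(w) = -(w*w + w/(-6))/3 = -(w² + w*(-⅙))/3 = -(w² - w/6)/3 = -w²/3 + w/18)
n(y, Y) = -3*y + 6*Y
-224187 + n(g(-26), 503) = -224187 + (-(-26)*(1 - 6*(-26))/6 + 6*503) = -224187 + (-(-26)*(1 + 156)/6 + 3018) = -224187 + (-(-26)*157/6 + 3018) = -224187 + (-3*(-2041/9) + 3018) = -224187 + (2041/3 + 3018) = -224187 + 11095/3 = -661466/3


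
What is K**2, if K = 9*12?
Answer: 11664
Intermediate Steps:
K = 108
K**2 = 108**2 = 11664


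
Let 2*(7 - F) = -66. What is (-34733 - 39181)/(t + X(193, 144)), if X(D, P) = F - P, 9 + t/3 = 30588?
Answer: -73914/91633 ≈ -0.80663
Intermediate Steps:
F = 40 (F = 7 - ½*(-66) = 7 + 33 = 40)
t = 91737 (t = -27 + 3*30588 = -27 + 91764 = 91737)
X(D, P) = 40 - P
(-34733 - 39181)/(t + X(193, 144)) = (-34733 - 39181)/(91737 + (40 - 1*144)) = -73914/(91737 + (40 - 144)) = -73914/(91737 - 104) = -73914/91633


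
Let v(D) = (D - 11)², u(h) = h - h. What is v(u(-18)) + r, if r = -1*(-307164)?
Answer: 307285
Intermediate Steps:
u(h) = 0
v(D) = (-11 + D)²
r = 307164
v(u(-18)) + r = (-11 + 0)² + 307164 = (-11)² + 307164 = 121 + 307164 = 307285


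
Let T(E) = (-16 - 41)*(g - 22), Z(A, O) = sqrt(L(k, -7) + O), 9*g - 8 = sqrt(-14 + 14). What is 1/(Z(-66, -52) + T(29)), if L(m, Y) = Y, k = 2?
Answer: 10830/13032631 - 9*I*sqrt(59)/13032631 ≈ 0.00083099 - 5.3044e-6*I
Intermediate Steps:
g = 8/9 (g = 8/9 + sqrt(-14 + 14)/9 = 8/9 + sqrt(0)/9 = 8/9 + (1/9)*0 = 8/9 + 0 = 8/9 ≈ 0.88889)
Z(A, O) = sqrt(-7 + O)
T(E) = 3610/3 (T(E) = (-16 - 41)*(8/9 - 22) = -57*(-190/9) = 3610/3)
1/(Z(-66, -52) + T(29)) = 1/(sqrt(-7 - 52) + 3610/3) = 1/(sqrt(-59) + 3610/3) = 1/(I*sqrt(59) + 3610/3) = 1/(3610/3 + I*sqrt(59))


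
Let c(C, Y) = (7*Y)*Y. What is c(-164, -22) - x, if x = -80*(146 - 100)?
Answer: 7068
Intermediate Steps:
c(C, Y) = 7*Y**2
x = -3680 (x = -80*46 = -3680)
c(-164, -22) - x = 7*(-22)**2 - 1*(-3680) = 7*484 + 3680 = 3388 + 3680 = 7068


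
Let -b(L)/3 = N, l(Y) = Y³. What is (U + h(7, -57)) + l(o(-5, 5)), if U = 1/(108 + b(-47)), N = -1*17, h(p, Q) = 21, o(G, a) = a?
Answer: 23215/159 ≈ 146.01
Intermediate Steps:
N = -17
b(L) = 51 (b(L) = -3*(-17) = 51)
U = 1/159 (U = 1/(108 + 51) = 1/159 ≈ 0.0062893)
(U + h(7, -57)) + l(o(-5, 5)) = (1/159 + 21) + 5³ = 3340/159 + 125 = 23215/159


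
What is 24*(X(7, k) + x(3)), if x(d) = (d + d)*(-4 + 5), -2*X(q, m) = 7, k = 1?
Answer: 60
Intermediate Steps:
X(q, m) = -7/2 (X(q, m) = -½*7 = -7/2)
x(d) = 2*d (x(d) = (2*d)*1 = 2*d)
24*(X(7, k) + x(3)) = 24*(-7/2 + 2*3) = 24*(-7/2 + 6) = 24*(5/2) = 60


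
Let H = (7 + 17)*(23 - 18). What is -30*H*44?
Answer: -158400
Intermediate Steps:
H = 120 (H = 24*5 = 120)
-30*H*44 = -30*120*44 = -3600*44 = -158400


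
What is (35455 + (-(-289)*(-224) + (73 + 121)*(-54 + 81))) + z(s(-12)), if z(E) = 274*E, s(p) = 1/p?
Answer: -144395/6 ≈ -24066.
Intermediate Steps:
(35455 + (-(-289)*(-224) + (73 + 121)*(-54 + 81))) + z(s(-12)) = (35455 + (-(-289)*(-224) + (73 + 121)*(-54 + 81))) + 274/(-12) = (35455 + (-289*224 + 194*27)) + 274*(-1/12) = (35455 + (-64736 + 5238)) - 137/6 = (35455 - 59498) - 137/6 = -24043 - 137/6 = -144395/6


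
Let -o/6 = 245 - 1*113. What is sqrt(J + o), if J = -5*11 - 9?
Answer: 2*I*sqrt(214) ≈ 29.257*I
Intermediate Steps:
o = -792 (o = -6*(245 - 1*113) = -6*(245 - 113) = -6*132 = -792)
J = -64 (J = -55 - 9 = -64)
sqrt(J + o) = sqrt(-64 - 792) = sqrt(-856) = 2*I*sqrt(214)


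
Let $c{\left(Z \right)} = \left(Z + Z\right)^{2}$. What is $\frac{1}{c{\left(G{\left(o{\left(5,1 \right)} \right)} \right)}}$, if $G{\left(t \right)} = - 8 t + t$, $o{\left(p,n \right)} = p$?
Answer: $\frac{1}{4900} \approx 0.00020408$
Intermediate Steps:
$G{\left(t \right)} = - 7 t$
$c{\left(Z \right)} = 4 Z^{2}$ ($c{\left(Z \right)} = \left(2 Z\right)^{2} = 4 Z^{2}$)
$\frac{1}{c{\left(G{\left(o{\left(5,1 \right)} \right)} \right)}} = \frac{1}{4 \left(\left(-7\right) 5\right)^{2}} = \frac{1}{4 \left(-35\right)^{2}} = \frac{1}{4 \cdot 1225} = \frac{1}{4900}$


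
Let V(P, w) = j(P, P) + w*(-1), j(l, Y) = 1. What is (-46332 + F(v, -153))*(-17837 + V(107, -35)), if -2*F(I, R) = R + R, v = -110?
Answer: 822032379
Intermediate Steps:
V(P, w) = 1 - w (V(P, w) = 1 + w*(-1) = 1 - w)
F(I, R) = -R (F(I, R) = -(R + R)/2 = -R)
(-46332 + F(v, -153))*(-17837 + V(107, -35)) = (-46332 - 1*(-153))*(-17837 + (1 - 1*(-35))) = (-46332 + 153)*(-17837 + (1 + 35)) = -46179*(-17837 + 36) = -46179*(-17801) = 822032379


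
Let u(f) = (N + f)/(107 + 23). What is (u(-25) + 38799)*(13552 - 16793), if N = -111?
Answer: -8173370947/65 ≈ -1.2574e+8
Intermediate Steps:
u(f) = -111/130 + f/130 (u(f) = (-111 + f)/(107 + 23) = (-111 + f)/130 = (-111 + f)*(1/130) = -111/130 + f/130)
(u(-25) + 38799)*(13552 - 16793) = ((-111/130 + (1/130)*(-25)) + 38799)*(13552 - 16793) = ((-111/130 - 5/26) + 38799)*(-3241) = (-68/65 + 38799)*(-3241) = (2521867/65)*(-3241) = -8173370947/65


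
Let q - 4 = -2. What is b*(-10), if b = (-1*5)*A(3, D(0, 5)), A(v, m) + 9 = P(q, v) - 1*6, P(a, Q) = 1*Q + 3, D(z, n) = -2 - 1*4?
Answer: -450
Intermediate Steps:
q = 2 (q = 4 - 2 = 2)
D(z, n) = -6 (D(z, n) = -2 - 4 = -6)
P(a, Q) = 3 + Q (P(a, Q) = Q + 3 = 3 + Q)
A(v, m) = -12 + v (A(v, m) = -9 + ((3 + v) - 1*6) = -9 + ((3 + v) - 6) = -9 + (-3 + v) = -12 + v)
b = 45 (b = (-1*5)*(-12 + 3) = -5*(-9) = 45)
b*(-10) = 45*(-10) = -450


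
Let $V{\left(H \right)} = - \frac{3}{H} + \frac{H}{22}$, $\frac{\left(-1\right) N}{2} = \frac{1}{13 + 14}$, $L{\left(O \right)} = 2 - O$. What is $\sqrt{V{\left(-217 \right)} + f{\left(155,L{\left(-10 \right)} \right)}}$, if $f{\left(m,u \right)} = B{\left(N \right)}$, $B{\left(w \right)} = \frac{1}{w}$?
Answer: $\frac{2 i \sqrt{33260458}}{2387} \approx 4.8322 i$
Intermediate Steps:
$N = - \frac{2}{27}$ ($N = - \frac{2}{13 + 14} = - \frac{2}{27} \approx -0.074074$)
$V{\left(H \right)} = - \frac{3}{H} + \frac{H}{22}$ ($V{\left(H \right)} = - \frac{3}{H} + H \frac{1}{22} = - \frac{3}{H} + \frac{H}{22}$)
$f{\left(m,u \right)} = - \frac{27}{2}$ ($f{\left(m,u \right)} = \frac{1}{- \frac{2}{27}} = - \frac{27}{2}$)
$\sqrt{V{\left(-217 \right)} + f{\left(155,L{\left(-10 \right)} \right)}} = \sqrt{\left(- \frac{3}{-217} + \frac{1}{22} \left(-217\right)\right) - \frac{27}{2}} = \sqrt{\left(\left(-3\right) \left(- \frac{1}{217}\right) - \frac{217}{22}\right) - \frac{27}{2}} = \sqrt{\left(\frac{3}{217} - \frac{217}{22}\right) - \frac{27}{2}} = \sqrt{- \frac{47023}{4774} - \frac{27}{2}} = \sqrt{- \frac{55736}{2387}} = \frac{2 i \sqrt{33260458}}{2387}$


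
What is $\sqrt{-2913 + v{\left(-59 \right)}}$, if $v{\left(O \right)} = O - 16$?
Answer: $6 i \sqrt{83} \approx 54.663 i$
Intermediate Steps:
$v{\left(O \right)} = -16 + O$
$\sqrt{-2913 + v{\left(-59 \right)}} = \sqrt{-2913 - 75} = \sqrt{-2988} = 6 i \sqrt{83}$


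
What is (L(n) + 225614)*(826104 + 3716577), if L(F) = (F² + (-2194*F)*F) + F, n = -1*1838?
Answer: -33653386093952196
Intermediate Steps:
n = -1838
L(F) = F - 2193*F² (L(F) = (F² - 2194*F²) + F = -2193*F² + F = F - 2193*F²)
(L(n) + 225614)*(826104 + 3716577) = (-1838*(1 - 2193*(-1838)) + 225614)*(826104 + 3716577) = (-1838*(1 + 4030734) + 225614)*4542681 = (-1838*4030735 + 225614)*4542681 = (-7408490930 + 225614)*4542681 = -7408265316*4542681 = -33653386093952196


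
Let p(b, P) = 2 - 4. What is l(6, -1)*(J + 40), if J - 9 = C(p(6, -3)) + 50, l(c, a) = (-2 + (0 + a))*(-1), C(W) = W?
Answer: 291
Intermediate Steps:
p(b, P) = -2
l(c, a) = 2 - a (l(c, a) = (-2 + a)*(-1) = 2 - a)
J = 57 (J = 9 + (-2 + 50) = 9 + 48 = 57)
l(6, -1)*(J + 40) = (2 - 1*(-1))*(57 + 40) = (2 + 1)*97 = 3*97 = 291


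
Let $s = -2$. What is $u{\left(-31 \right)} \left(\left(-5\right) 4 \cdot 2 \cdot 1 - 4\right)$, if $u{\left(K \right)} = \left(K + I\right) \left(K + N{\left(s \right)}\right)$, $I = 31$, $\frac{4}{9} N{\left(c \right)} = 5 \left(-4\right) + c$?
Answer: $0$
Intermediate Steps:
$N{\left(c \right)} = -45 + \frac{9 c}{4}$ ($N{\left(c \right)} = \frac{9 \left(5 \left(-4\right) + c\right)}{4} = \frac{9 \left(-20 + c\right)}{4} = -45 + \frac{9 c}{4}$)
$u{\left(K \right)} = \left(31 + K\right) \left(- \frac{99}{2} + K\right)$ ($u{\left(K \right)} = \left(K + 31\right) \left(K + \left(-45 + \frac{9}{4} \left(-2\right)\right)\right) = \left(31 + K\right) \left(K - \frac{99}{2}\right) = \left(31 + K\right) \left(- \frac{99}{2} + K\right)$)
$u{\left(-31 \right)} \left(\left(-5\right) 4 \cdot 2 \cdot 1 - 4\right) = \left(- \frac{3069}{2} + \left(-31\right)^{2} - - \frac{1147}{2}\right) \left(\left(-5\right) 4 \cdot 2 \cdot 1 - 4\right) = \left(- \frac{3069}{2} + 961 + \frac{1147}{2}\right) \left(\left(-20\right) 2 \cdot 1 - 4\right) = 0 \left(\left(-40\right) 1 - 4\right) = 0 \left(-40 - 4\right) = 0 \left(-44\right) = 0$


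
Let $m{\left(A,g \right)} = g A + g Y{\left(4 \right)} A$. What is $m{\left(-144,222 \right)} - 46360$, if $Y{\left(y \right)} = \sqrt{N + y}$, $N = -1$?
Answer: $-78328 - 31968 \sqrt{3} \approx -1.337 \cdot 10^{5}$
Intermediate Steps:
$Y{\left(y \right)} = \sqrt{-1 + y}$
$m{\left(A,g \right)} = A g + A g \sqrt{3}$ ($m{\left(A,g \right)} = g A + g \sqrt{-1 + 4} A = A g + g \sqrt{3} A = A g + A g \sqrt{3}$)
$m{\left(-144,222 \right)} - 46360 = \left(-144\right) 222 \left(1 + \sqrt{3}\right) - 46360 = \left(-31968 - 31968 \sqrt{3}\right) - 46360 = -78328 - 31968 \sqrt{3}$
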